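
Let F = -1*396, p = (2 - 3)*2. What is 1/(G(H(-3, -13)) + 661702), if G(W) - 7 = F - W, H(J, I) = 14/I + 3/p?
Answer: 26/17194205 ≈ 1.5121e-6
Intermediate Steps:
p = -2 (p = -1*2 = -2)
F = -396
H(J, I) = -3/2 + 14/I (H(J, I) = 14/I + 3/(-2) = 14/I + 3*(-½) = 14/I - 3/2 = -3/2 + 14/I)
G(W) = -389 - W (G(W) = 7 + (-396 - W) = -389 - W)
1/(G(H(-3, -13)) + 661702) = 1/((-389 - (-3/2 + 14/(-13))) + 661702) = 1/((-389 - (-3/2 + 14*(-1/13))) + 661702) = 1/((-389 - (-3/2 - 14/13)) + 661702) = 1/((-389 - 1*(-67/26)) + 661702) = 1/((-389 + 67/26) + 661702) = 1/(-10047/26 + 661702) = 1/(17194205/26) = 26/17194205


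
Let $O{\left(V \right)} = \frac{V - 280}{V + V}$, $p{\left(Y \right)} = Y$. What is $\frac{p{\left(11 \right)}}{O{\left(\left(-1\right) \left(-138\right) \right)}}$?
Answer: $- \frac{1518}{71} \approx -21.38$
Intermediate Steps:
$O{\left(V \right)} = \frac{-280 + V}{2 V}$
$\frac{p{\left(11 \right)}}{O{\left(\left(-1\right) \left(-138\right) \right)}} = \frac{11}{\frac{1}{2} \frac{1}{\left(-1\right) \left(-138\right)} \left(-280 - -138\right)} = \frac{11}{\frac{1}{2} \cdot \frac{1}{138} \left(-280 + 138\right)} = \frac{11}{\frac{1}{2} \cdot \frac{1}{138} \left(-142\right)} = \frac{11}{- \frac{71}{138}} = 11 \left(- \frac{138}{71}\right) = - \frac{1518}{71}$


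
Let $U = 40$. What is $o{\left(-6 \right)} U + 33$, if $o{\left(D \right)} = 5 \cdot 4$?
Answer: $833$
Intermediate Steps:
$o{\left(D \right)} = 20$
$o{\left(-6 \right)} U + 33 = 20 \cdot 40 + 33 = 800 + 33 = 833$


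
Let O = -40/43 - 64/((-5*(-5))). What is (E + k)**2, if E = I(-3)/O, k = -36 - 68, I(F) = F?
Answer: 149755842289/14077504 ≈ 10638.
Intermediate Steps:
O = -3752/1075 (O = -40*1/43 - 64/25 = -40/43 - 64*1/25 = -40/43 - 64/25 = -3752/1075 ≈ -3.4902)
k = -104
E = 3225/3752 (E = -3/(-3752/1075) = -3*(-1075/3752) = 3225/3752 ≈ 0.85954)
(E + k)**2 = (3225/3752 - 104)**2 = (-386983/3752)**2 = 149755842289/14077504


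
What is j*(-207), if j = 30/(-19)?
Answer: 6210/19 ≈ 326.84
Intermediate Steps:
j = -30/19 (j = 30*(-1/19) = -30/19 ≈ -1.5789)
j*(-207) = -30/19*(-207) = 6210/19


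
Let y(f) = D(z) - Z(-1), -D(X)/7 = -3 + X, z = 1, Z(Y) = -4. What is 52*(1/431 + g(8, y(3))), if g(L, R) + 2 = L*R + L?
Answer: 3361852/431 ≈ 7800.1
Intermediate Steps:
D(X) = 21 - 7*X (D(X) = -7*(-3 + X) = 21 - 7*X)
y(f) = 18 (y(f) = (21 - 7*1) - 1*(-4) = (21 - 7) + 4 = 14 + 4 = 18)
g(L, R) = -2 + L + L*R (g(L, R) = -2 + (L*R + L) = -2 + (L + L*R) = -2 + L + L*R)
52*(1/431 + g(8, y(3))) = 52*(1/431 + (-2 + 8 + 8*18)) = 52*(1/431 + (-2 + 8 + 144)) = 52*(1/431 + 150) = 52*(64651/431) = 3361852/431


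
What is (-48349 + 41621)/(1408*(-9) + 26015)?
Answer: -6728/13343 ≈ -0.50423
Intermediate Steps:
(-48349 + 41621)/(1408*(-9) + 26015) = -6728/(-12672 + 26015) = -6728/13343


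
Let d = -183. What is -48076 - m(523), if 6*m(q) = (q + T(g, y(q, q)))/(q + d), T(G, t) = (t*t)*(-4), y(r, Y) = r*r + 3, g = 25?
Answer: 99726981511/680 ≈ 1.4666e+8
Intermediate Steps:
y(r, Y) = 3 + r**2 (y(r, Y) = r**2 + 3 = 3 + r**2)
T(G, t) = -4*t**2 (T(G, t) = t**2*(-4) = -4*t**2)
m(q) = (q - 4*(3 + q**2)**2)/(6*(-183 + q)) (m(q) = ((q - 4*(3 + q**2)**2)/(q - 183))/6 = ((q - 4*(3 + q**2)**2)/(-183 + q))/6 = (q - 4*(3 + q**2)**2)/(6*(-183 + q)))
-48076 - m(523) = -48076 - (523 - 4*(3 + 523**2)**2)/(6*(-183 + 523)) = -48076 - (523 - 4*(3 + 273529)**2)/(6*340) = -48076 - (523 - 4*273532**2)/(6*340) = -48076 - (523 - 4*74819755024)/(6*340) = -48076 - (523 - 299279020096)/(6*340) = -48076 - (-299279019573)/(6*340) = -48076 - 1*(-99759673191/680) = -48076 + 99759673191/680 = 99726981511/680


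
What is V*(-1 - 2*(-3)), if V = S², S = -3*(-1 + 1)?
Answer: 0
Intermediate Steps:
S = 0 (S = -3*0 = 0)
V = 0 (V = 0² = 0)
V*(-1 - 2*(-3)) = 0*(-1 - 2*(-3)) = 0*(-1 + 6) = 0*5 = 0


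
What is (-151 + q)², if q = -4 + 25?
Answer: 16900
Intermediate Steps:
q = 21
(-151 + q)² = (-151 + 21)² = (-130)² = 16900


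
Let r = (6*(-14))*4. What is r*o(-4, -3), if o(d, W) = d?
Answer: 1344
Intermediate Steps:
r = -336 (r = -84*4 = -336)
r*o(-4, -3) = -336*(-4) = 1344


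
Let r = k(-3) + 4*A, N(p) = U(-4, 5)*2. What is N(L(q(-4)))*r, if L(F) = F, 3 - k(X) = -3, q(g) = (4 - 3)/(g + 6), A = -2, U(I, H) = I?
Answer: 16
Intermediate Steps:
q(g) = 1/(6 + g)
k(X) = 6 (k(X) = 3 - 1*(-3) = 3 + 3 = 6)
N(p) = -8 (N(p) = -4*2 = -8)
r = -2 (r = 6 + 4*(-2) = 6 - 8 = -2)
N(L(q(-4)))*r = -8*(-2) = 16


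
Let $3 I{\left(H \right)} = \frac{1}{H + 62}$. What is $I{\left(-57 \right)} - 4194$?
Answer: $- \frac{62909}{15} \approx -4193.9$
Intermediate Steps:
$I{\left(H \right)} = \frac{1}{3 \left(62 + H\right)}$ ($I{\left(H \right)} = \frac{1}{3 \left(H + 62\right)} = \frac{1}{3 \left(62 + H\right)}$)
$I{\left(-57 \right)} - 4194 = \frac{1}{3 \left(62 - 57\right)} - 4194 = \frac{1}{3 \cdot 5} - 4194 = \frac{1}{3} \cdot \frac{1}{5} - 4194 = \frac{1}{15} - 4194 = - \frac{62909}{15}$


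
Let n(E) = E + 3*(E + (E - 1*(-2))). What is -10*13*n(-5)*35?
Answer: 131950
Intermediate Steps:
n(E) = 6 + 7*E (n(E) = E + 3*(E + (E + 2)) = E + 3*(E + (2 + E)) = E + 3*(2 + 2*E) = E + (6 + 6*E) = 6 + 7*E)
-10*13*n(-5)*35 = -10*13*(6 + 7*(-5))*35 = -10*13*(6 - 35)*35 = -10*13*(-29)*35 = -(-3770)*35 = -10*(-13195) = 131950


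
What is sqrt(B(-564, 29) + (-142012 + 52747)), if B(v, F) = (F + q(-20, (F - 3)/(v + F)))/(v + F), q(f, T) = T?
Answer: I*sqrt(25549890114)/535 ≈ 298.77*I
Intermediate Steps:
B(v, F) = (F + (-3 + F)/(F + v))/(F + v) (B(v, F) = (F + (F - 3)/(v + F))/(v + F) = (F + (-3 + F)/(F + v))/(F + v))
sqrt(B(-564, 29) + (-142012 + 52747)) = sqrt((-3 + 29 + 29*(29 - 564))/(29 - 564)**2 + (-142012 + 52747)) = sqrt((-3 + 29 + 29*(-535))/(-535)**2 - 89265) = sqrt((-3 + 29 - 15515)/286225 - 89265) = sqrt((1/286225)*(-15489) - 89265) = sqrt(-15489/286225 - 89265) = sqrt(-25549890114/286225) = I*sqrt(25549890114)/535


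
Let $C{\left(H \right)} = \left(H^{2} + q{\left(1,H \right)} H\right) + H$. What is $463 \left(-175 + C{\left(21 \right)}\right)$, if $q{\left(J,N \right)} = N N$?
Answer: $4420724$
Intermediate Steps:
$q{\left(J,N \right)} = N^{2}$
$C{\left(H \right)} = H + H^{2} + H^{3}$ ($C{\left(H \right)} = \left(H^{2} + H^{2} H\right) + H = \left(H^{2} + H^{3}\right) + H = H + H^{2} + H^{3}$)
$463 \left(-175 + C{\left(21 \right)}\right) = 463 \left(-175 + 21 \left(1 + 21 + 21^{2}\right)\right) = 463 \left(-175 + 21 \left(1 + 21 + 441\right)\right) = 463 \left(-175 + 21 \cdot 463\right) = 463 \left(-175 + 9723\right) = 463 \cdot 9548 = 4420724$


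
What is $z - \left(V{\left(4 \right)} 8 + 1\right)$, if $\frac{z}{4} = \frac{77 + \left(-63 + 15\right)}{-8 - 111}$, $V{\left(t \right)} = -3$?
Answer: $\frac{2621}{119} \approx 22.025$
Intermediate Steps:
$z = - \frac{116}{119}$ ($z = 4 \frac{77 + \left(-63 + 15\right)}{-8 - 111} = 4 \frac{77 - 48}{-119} = 4 \cdot 29 \left(- \frac{1}{119}\right) = 4 \left(- \frac{29}{119}\right) = - \frac{116}{119} \approx -0.97479$)
$z - \left(V{\left(4 \right)} 8 + 1\right) = - \frac{116}{119} - \left(\left(-3\right) 8 + 1\right) = - \frac{116}{119} - \left(-24 + 1\right) = - \frac{116}{119} - -23 = - \frac{116}{119} + 23 = \frac{2621}{119}$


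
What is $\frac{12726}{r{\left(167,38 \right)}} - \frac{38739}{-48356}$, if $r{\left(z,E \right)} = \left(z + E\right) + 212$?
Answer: $\frac{210510873}{6721484} \approx 31.319$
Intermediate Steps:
$r{\left(z,E \right)} = 212 + E + z$ ($r{\left(z,E \right)} = \left(E + z\right) + 212 = 212 + E + z$)
$\frac{12726}{r{\left(167,38 \right)}} - \frac{38739}{-48356} = \frac{12726}{212 + 38 + 167} - \frac{38739}{-48356} = \frac{12726}{417} - - \frac{38739}{48356} = 12726 \cdot \frac{1}{417} + \frac{38739}{48356} = \frac{4242}{139} + \frac{38739}{48356} = \frac{210510873}{6721484}$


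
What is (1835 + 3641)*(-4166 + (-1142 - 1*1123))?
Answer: -35216156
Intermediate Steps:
(1835 + 3641)*(-4166 + (-1142 - 1*1123)) = 5476*(-4166 + (-1142 - 1123)) = 5476*(-4166 - 2265) = 5476*(-6431) = -35216156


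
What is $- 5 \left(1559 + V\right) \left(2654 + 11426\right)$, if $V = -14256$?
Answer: $893868800$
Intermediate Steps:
$- 5 \left(1559 + V\right) \left(2654 + 11426\right) = - 5 \left(1559 - 14256\right) \left(2654 + 11426\right) = - 5 \left(\left(-12697\right) 14080\right) = \left(-5\right) \left(-178773760\right) = 893868800$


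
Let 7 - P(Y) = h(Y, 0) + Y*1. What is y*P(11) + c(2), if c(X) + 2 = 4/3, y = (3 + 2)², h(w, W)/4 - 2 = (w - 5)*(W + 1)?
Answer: -2702/3 ≈ -900.67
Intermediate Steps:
h(w, W) = 8 + 4*(1 + W)*(-5 + w) (h(w, W) = 8 + 4*((w - 5)*(W + 1)) = 8 + 4*((-5 + w)*(1 + W)) = 8 + 4*((1 + W)*(-5 + w)) = 8 + 4*(1 + W)*(-5 + w))
y = 25 (y = 5² = 25)
c(X) = -⅔ (c(X) = -2 + 4/3 = -⅔)
P(Y) = 19 - 5*Y (P(Y) = 7 - ((-12 - 20*0 + 4*Y + 4*0*Y) + Y*1) = 7 - ((-12 + 0 + 4*Y + 0) + Y) = 7 - ((-12 + 4*Y) + Y) = 7 - (-12 + 5*Y) = 7 + (12 - 5*Y) = 19 - 5*Y)
y*P(11) + c(2) = 25*(19 - 5*11) - ⅔ = 25*(19 - 55) - ⅔ = 25*(-36) - ⅔ = -900 - ⅔ = -2702/3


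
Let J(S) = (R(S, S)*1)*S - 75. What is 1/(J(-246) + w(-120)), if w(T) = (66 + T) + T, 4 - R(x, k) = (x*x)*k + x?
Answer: -1/3662248005 ≈ -2.7306e-10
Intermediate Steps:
R(x, k) = 4 - x - k*x² (R(x, k) = 4 - ((x*x)*k + x) = 4 - (x²*k + x) = 4 - (k*x² + x) = 4 - (x + k*x²) = 4 + (-x - k*x²) = 4 - x - k*x²)
w(T) = 66 + 2*T
J(S) = -75 + S*(4 - S - S³) (J(S) = ((4 - S - S*S²)*1)*S - 75 = ((4 - S - S³)*1)*S - 75 = (4 - S - S³)*S - 75 = S*(4 - S - S³) - 75 = -75 + S*(4 - S - S³))
1/(J(-246) + w(-120)) = 1/((-75 - 1*(-246)*(-4 - 246 + (-246)³)) + (66 + 2*(-120))) = 1/((-75 - 1*(-246)*(-4 - 246 - 14886936)) + (66 - 240)) = 1/((-75 - 1*(-246)*(-14887186)) - 174) = 1/((-75 - 3662247756) - 174) = 1/(-3662247831 - 174) = 1/(-3662248005) = -1/3662248005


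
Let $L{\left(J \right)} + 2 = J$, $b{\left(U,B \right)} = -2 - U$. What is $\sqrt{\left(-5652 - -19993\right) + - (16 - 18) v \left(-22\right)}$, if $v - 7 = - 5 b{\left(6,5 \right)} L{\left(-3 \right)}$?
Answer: $3 \sqrt{2537} \approx 151.11$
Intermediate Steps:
$L{\left(J \right)} = -2 + J$
$v = -193$ ($v = 7 + - 5 \left(-2 - 6\right) \left(-2 - 3\right) = 7 + - 5 \left(-2 - 6\right) \left(-5\right) = 7 + \left(-5\right) \left(-8\right) \left(-5\right) = 7 + 40 \left(-5\right) = 7 - 200 = -193$)
$\sqrt{\left(-5652 - -19993\right) + - (16 - 18) v \left(-22\right)} = \sqrt{\left(-5652 - -19993\right) + - (16 - 18) \left(-193\right) \left(-22\right)} = \sqrt{\left(-5652 + 19993\right) + \left(-1\right) \left(-2\right) \left(-193\right) \left(-22\right)} = \sqrt{14341 + 2 \left(-193\right) \left(-22\right)} = \sqrt{14341 - -8492} = \sqrt{14341 + 8492} = \sqrt{22833} = 3 \sqrt{2537}$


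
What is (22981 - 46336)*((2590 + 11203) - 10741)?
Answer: -71279460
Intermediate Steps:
(22981 - 46336)*((2590 + 11203) - 10741) = -23355*(13793 - 10741) = -23355*3052 = -71279460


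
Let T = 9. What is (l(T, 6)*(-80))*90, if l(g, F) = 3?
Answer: -21600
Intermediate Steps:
(l(T, 6)*(-80))*90 = (3*(-80))*90 = -240*90 = -21600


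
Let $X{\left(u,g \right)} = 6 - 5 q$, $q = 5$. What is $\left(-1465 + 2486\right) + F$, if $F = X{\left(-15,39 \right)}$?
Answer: $1002$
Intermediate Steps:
$X{\left(u,g \right)} = -19$ ($X{\left(u,g \right)} = 6 - 25 = -19$)
$F = -19$
$\left(-1465 + 2486\right) + F = \left(-1465 + 2486\right) - 19 = 1021 - 19 = 1002$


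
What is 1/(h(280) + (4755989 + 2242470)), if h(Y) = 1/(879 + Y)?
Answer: 1159/8111213982 ≈ 1.4289e-7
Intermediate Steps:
1/(h(280) + (4755989 + 2242470)) = 1/(1/(879 + 280) + (4755989 + 2242470)) = 1/(1/1159 + 6998459) = 1/(8111213982/1159) = 1159/8111213982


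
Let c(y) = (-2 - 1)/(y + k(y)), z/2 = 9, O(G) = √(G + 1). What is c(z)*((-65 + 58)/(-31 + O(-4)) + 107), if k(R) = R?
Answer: -34455/3856 - 7*I*√3/11568 ≈ -8.9354 - 0.0010481*I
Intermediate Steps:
O(G) = √(1 + G)
z = 18 (z = 2*9 = 18)
c(y) = -3/(2*y) (c(y) = (-2 - 1)/(y + y) = -3*1/(2*y) = -3/(2*y))
c(z)*((-65 + 58)/(-31 + O(-4)) + 107) = (-3/2/18)*((-65 + 58)/(-31 + √(1 - 4)) + 107) = (-3/2*1/18)*(-7/(-31 + √(-3)) + 107) = -(-7/(-31 + I*√3) + 107)/12 = -(107 - 7/(-31 + I*√3))/12 = -107/12 + 7/(12*(-31 + I*√3))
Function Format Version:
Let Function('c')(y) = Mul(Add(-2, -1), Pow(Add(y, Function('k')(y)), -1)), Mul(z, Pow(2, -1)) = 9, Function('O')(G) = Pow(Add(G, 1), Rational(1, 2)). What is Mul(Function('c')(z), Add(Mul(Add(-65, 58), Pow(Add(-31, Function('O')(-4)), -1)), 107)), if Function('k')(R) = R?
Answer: Add(Rational(-34455, 3856), Mul(Rational(-7, 11568), I, Pow(3, Rational(1, 2)))) ≈ Add(-8.9354, Mul(-0.0010481, I))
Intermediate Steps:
Function('O')(G) = Pow(Add(1, G), Rational(1, 2))
z = 18 (z = Mul(2, 9) = 18)
Function('c')(y) = Mul(Rational(-3, 2), Pow(y, -1)) (Function('c')(y) = Mul(Add(-2, -1), Pow(Add(y, y), -1)) = Mul(-3, Pow(Mul(2, y), -1)) = Mul(-3, Mul(Rational(1, 2), Pow(y, -1))) = Mul(Rational(-3, 2), Pow(y, -1)))
Mul(Function('c')(z), Add(Mul(Add(-65, 58), Pow(Add(-31, Function('O')(-4)), -1)), 107)) = Mul(Mul(Rational(-3, 2), Pow(18, -1)), Add(Mul(Add(-65, 58), Pow(Add(-31, Pow(Add(1, -4), Rational(1, 2))), -1)), 107)) = Mul(Mul(Rational(-3, 2), Rational(1, 18)), Add(Mul(-7, Pow(Add(-31, Pow(-3, Rational(1, 2))), -1)), 107)) = Mul(Rational(-1, 12), Add(Mul(-7, Pow(Add(-31, Mul(I, Pow(3, Rational(1, 2)))), -1)), 107)) = Mul(Rational(-1, 12), Add(107, Mul(-7, Pow(Add(-31, Mul(I, Pow(3, Rational(1, 2)))), -1)))) = Add(Rational(-107, 12), Mul(Rational(7, 12), Pow(Add(-31, Mul(I, Pow(3, Rational(1, 2)))), -1)))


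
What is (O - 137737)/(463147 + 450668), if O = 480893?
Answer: 343156/913815 ≈ 0.37552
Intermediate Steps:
(O - 137737)/(463147 + 450668) = (480893 - 137737)/(463147 + 450668) = 343156/913815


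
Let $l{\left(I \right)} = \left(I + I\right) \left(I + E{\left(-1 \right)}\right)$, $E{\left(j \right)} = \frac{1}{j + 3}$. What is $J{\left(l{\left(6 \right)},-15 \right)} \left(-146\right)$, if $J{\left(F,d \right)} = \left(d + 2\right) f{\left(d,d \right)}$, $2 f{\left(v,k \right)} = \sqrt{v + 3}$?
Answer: $1898 i \sqrt{3} \approx 3287.4 i$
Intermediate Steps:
$f{\left(v,k \right)} = \frac{\sqrt{3 + v}}{2}$ ($f{\left(v,k \right)} = \frac{\sqrt{v + 3}}{2} = \frac{\sqrt{3 + v}}{2}$)
$E{\left(j \right)} = \frac{1}{3 + j}$
$l{\left(I \right)} = 2 I \left(\frac{1}{2} + I\right)$ ($l{\left(I \right)} = \left(I + I\right) \left(I + \frac{1}{3 - 1}\right) = 2 I \left(I + \frac{1}{2}\right) = 2 I \left(\frac{1}{2} + I\right)$)
$J{\left(F,d \right)} = \frac{\sqrt{3 + d} \left(2 + d\right)}{2}$ ($J{\left(F,d \right)} = \left(d + 2\right) \frac{\sqrt{3 + d}}{2} = \left(2 + d\right) \frac{\sqrt{3 + d}}{2} = \frac{\sqrt{3 + d} \left(2 + d\right)}{2}$)
$J{\left(l{\left(6 \right)},-15 \right)} \left(-146\right) = \frac{\sqrt{3 - 15} \left(2 - 15\right)}{2} \left(-146\right) = \frac{1}{2} \sqrt{-12} \left(-13\right) \left(-146\right) = \frac{1}{2} \cdot 2 i \sqrt{3} \left(-13\right) \left(-146\right) = - 13 i \sqrt{3} \left(-146\right) = 1898 i \sqrt{3}$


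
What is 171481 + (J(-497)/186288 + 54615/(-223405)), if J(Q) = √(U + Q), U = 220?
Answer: 7661931638/44681 + I*√277/186288 ≈ 1.7148e+5 + 8.9342e-5*I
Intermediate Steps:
J(Q) = √(220 + Q)
171481 + (J(-497)/186288 + 54615/(-223405)) = 171481 + (√(220 - 497)/186288 + 54615/(-223405)) = 171481 + (√(-277)*(1/186288) + 54615*(-1/223405)) = 171481 + ((I*√277)*(1/186288) - 10923/44681) = 171481 + (I*√277/186288 - 10923/44681) = 171481 + (-10923/44681 + I*√277/186288) = 7661931638/44681 + I*√277/186288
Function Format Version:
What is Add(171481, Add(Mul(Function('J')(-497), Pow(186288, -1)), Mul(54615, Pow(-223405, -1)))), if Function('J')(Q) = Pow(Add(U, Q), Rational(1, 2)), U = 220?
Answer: Add(Rational(7661931638, 44681), Mul(Rational(1, 186288), I, Pow(277, Rational(1, 2)))) ≈ Add(1.7148e+5, Mul(8.9342e-5, I))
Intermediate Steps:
Function('J')(Q) = Pow(Add(220, Q), Rational(1, 2))
Add(171481, Add(Mul(Function('J')(-497), Pow(186288, -1)), Mul(54615, Pow(-223405, -1)))) = Add(171481, Add(Mul(Pow(Add(220, -497), Rational(1, 2)), Pow(186288, -1)), Mul(54615, Pow(-223405, -1)))) = Add(171481, Add(Mul(Pow(-277, Rational(1, 2)), Rational(1, 186288)), Mul(54615, Rational(-1, 223405)))) = Add(171481, Add(Mul(Mul(I, Pow(277, Rational(1, 2))), Rational(1, 186288)), Rational(-10923, 44681))) = Add(171481, Add(Mul(Rational(1, 186288), I, Pow(277, Rational(1, 2))), Rational(-10923, 44681))) = Add(171481, Add(Rational(-10923, 44681), Mul(Rational(1, 186288), I, Pow(277, Rational(1, 2))))) = Add(Rational(7661931638, 44681), Mul(Rational(1, 186288), I, Pow(277, Rational(1, 2))))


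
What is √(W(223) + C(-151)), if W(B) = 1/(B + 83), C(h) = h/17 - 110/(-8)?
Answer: √50677/102 ≈ 2.2070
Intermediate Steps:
C(h) = 55/4 + h/17 (C(h) = h*(1/17) - 110*(-⅛) = h/17 + 55/4 = 55/4 + h/17)
W(B) = 1/(83 + B)
√(W(223) + C(-151)) = √(1/(83 + 223) + (55/4 + (1/17)*(-151))) = √(1/306 + (55/4 - 151/17)) = √(1/306 + 331/68) = √(2981/612) = √50677/102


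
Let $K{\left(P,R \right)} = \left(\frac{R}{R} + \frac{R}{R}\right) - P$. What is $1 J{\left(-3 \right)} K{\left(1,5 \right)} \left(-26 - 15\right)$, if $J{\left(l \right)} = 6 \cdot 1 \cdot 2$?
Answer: $-492$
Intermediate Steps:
$J{\left(l \right)} = 12$ ($J{\left(l \right)} = 6 \cdot 2 = 12$)
$K{\left(P,R \right)} = 2 - P$ ($K{\left(P,R \right)} = \left(1 + 1\right) - P = 2 - P$)
$1 J{\left(-3 \right)} K{\left(1,5 \right)} \left(-26 - 15\right) = 1 \cdot 12 \left(2 - 1\right) \left(-26 - 15\right) = 12 \left(2 - 1\right) \left(-41\right) = 12 \cdot 1 \left(-41\right) = 12 \left(-41\right) = -492$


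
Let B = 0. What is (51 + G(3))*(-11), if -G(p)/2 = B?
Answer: -561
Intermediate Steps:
G(p) = 0 (G(p) = -2*0 = 0)
(51 + G(3))*(-11) = (51 + 0)*(-11) = 51*(-11) = -561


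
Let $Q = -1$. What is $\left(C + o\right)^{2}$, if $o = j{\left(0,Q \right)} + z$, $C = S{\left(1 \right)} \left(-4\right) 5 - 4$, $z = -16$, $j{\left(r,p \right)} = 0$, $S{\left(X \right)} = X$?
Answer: $1600$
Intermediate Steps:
$C = -24$ ($C = 1 \left(-4\right) 5 - 4 = \left(-4\right) 5 - 4 = -20 - 4 = -24$)
$o = -16$ ($o = 0 - 16 = -16$)
$\left(C + o\right)^{2} = \left(-24 - 16\right)^{2} = \left(-40\right)^{2} = 1600$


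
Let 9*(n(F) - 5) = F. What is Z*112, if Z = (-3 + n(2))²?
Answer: 44800/81 ≈ 553.09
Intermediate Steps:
n(F) = 5 + F/9
Z = 400/81 (Z = (-3 + (5 + (⅑)*2))² = (-3 + (5 + 2/9))² = (-3 + 47/9)² = (20/9)² = 400/81 ≈ 4.9383)
Z*112 = (400/81)*112 = 44800/81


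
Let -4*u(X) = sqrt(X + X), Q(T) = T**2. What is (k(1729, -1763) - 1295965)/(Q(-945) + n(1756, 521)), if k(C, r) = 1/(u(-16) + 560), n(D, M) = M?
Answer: -203208607685/140108906346 + I*sqrt(2)/280217812692 ≈ -1.4504 + 5.0468e-12*I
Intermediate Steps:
u(X) = -sqrt(2)*sqrt(X)/4 (u(X) = -sqrt(X + X)/4 = -sqrt(2)*sqrt(X)/4)
k(C, r) = 1/(560 - I*sqrt(2)) (k(C, r) = 1/(-sqrt(2)*sqrt(-16)/4 + 560) = 1/(-sqrt(2)*4*I/4 + 560) = 1/(-I*sqrt(2) + 560) = 1/(560 - I*sqrt(2)))
(k(1729, -1763) - 1295965)/(Q(-945) + n(1756, 521)) = ((280/156801 + I*sqrt(2)/313602) - 1295965)/((-945)**2 + 521) = (-203208607685/156801 + I*sqrt(2)/313602)/(893025 + 521) = (-203208607685/156801 + I*sqrt(2)/313602)/893546 = (-203208607685/156801 + I*sqrt(2)/313602)*(1/893546) = -203208607685/140108906346 + I*sqrt(2)/280217812692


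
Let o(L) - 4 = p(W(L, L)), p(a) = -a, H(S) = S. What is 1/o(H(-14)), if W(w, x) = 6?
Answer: -1/2 ≈ -0.50000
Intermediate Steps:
o(L) = -2 (o(L) = 4 - 1*6 = 4 - 6 = -2)
1/o(H(-14)) = 1/(-2) = -1/2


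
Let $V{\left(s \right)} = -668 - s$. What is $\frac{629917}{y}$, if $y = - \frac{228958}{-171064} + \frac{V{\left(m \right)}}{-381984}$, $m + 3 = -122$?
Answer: $\frac{1715046432786208}{3647965851} \approx 4.7014 \cdot 10^{5}$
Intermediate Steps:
$m = -125$ ($m = -3 - 122 = -125$)
$y = \frac{3647965851}{2722654624}$ ($y = - \frac{228958}{-171064} + \frac{-668 - -125}{-381984} = \left(-228958\right) \left(- \frac{1}{171064}\right) + \left(-668 + 125\right) \left(- \frac{1}{381984}\right) = \frac{114479}{85532} - - \frac{181}{127328} = \frac{114479}{85532} + \frac{181}{127328} = \frac{3647965851}{2722654624} \approx 1.3399$)
$\frac{629917}{y} = \frac{629917}{\frac{3647965851}{2722654624}} = 629917 \cdot \frac{2722654624}{3647965851} = \frac{1715046432786208}{3647965851}$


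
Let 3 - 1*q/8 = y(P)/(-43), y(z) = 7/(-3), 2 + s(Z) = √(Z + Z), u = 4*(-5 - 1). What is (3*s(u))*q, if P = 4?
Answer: -6080/43 + 12160*I*√3/43 ≈ -141.4 + 489.81*I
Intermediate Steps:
u = -24 (u = 4*(-6) = -24)
s(Z) = -2 + √2*√Z (s(Z) = -2 + √(Z + Z) = -2 + √(2*Z) = -2 + √2*√Z)
y(z) = -7/3 (y(z) = 7*(-⅓) = -7/3)
q = 3040/129 (q = 24 - (-56)/(3*(-43)) = 24 - (-56)*(-1)/(3*43) = 24 - 8*7/129 = 24 - 56/129 = 3040/129 ≈ 23.566)
(3*s(u))*q = (3*(-2 + √2*√(-24)))*(3040/129) = (3*(-2 + √2*(2*I*√6)))*(3040/129) = (3*(-2 + 4*I*√3))*(3040/129) = (-6 + 12*I*√3)*(3040/129) = -6080/43 + 12160*I*√3/43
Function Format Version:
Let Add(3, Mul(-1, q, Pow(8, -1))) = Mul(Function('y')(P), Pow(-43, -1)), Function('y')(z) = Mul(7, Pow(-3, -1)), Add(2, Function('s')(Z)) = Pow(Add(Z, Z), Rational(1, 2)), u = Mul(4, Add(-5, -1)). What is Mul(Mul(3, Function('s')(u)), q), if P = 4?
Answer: Add(Rational(-6080, 43), Mul(Rational(12160, 43), I, Pow(3, Rational(1, 2)))) ≈ Add(-141.40, Mul(489.81, I))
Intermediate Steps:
u = -24 (u = Mul(4, -6) = -24)
Function('s')(Z) = Add(-2, Mul(Pow(2, Rational(1, 2)), Pow(Z, Rational(1, 2)))) (Function('s')(Z) = Add(-2, Pow(Add(Z, Z), Rational(1, 2))) = Add(-2, Pow(Mul(2, Z), Rational(1, 2))) = Add(-2, Mul(Pow(2, Rational(1, 2)), Pow(Z, Rational(1, 2)))))
Function('y')(z) = Rational(-7, 3) (Function('y')(z) = Mul(7, Rational(-1, 3)) = Rational(-7, 3))
q = Rational(3040, 129) (q = Add(24, Mul(-8, Mul(Rational(-7, 3), Pow(-43, -1)))) = Add(24, Mul(-8, Mul(Rational(-7, 3), Rational(-1, 43)))) = Add(24, Mul(-8, Rational(7, 129))) = Add(24, Rational(-56, 129)) = Rational(3040, 129) ≈ 23.566)
Mul(Mul(3, Function('s')(u)), q) = Mul(Mul(3, Add(-2, Mul(Pow(2, Rational(1, 2)), Pow(-24, Rational(1, 2))))), Rational(3040, 129)) = Mul(Mul(3, Add(-2, Mul(Pow(2, Rational(1, 2)), Mul(2, I, Pow(6, Rational(1, 2)))))), Rational(3040, 129)) = Mul(Mul(3, Add(-2, Mul(4, I, Pow(3, Rational(1, 2))))), Rational(3040, 129)) = Mul(Add(-6, Mul(12, I, Pow(3, Rational(1, 2)))), Rational(3040, 129)) = Add(Rational(-6080, 43), Mul(Rational(12160, 43), I, Pow(3, Rational(1, 2))))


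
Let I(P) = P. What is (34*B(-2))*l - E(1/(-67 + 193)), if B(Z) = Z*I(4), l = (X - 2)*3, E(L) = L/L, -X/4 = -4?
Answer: -11425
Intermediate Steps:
X = 16 (X = -4*(-4) = 16)
E(L) = 1
l = 42 (l = (16 - 2)*3 = 14*3 = 42)
B(Z) = 4*Z (B(Z) = Z*4 = 4*Z)
(34*B(-2))*l - E(1/(-67 + 193)) = (34*(4*(-2)))*42 - 1*1 = (34*(-8))*42 - 1 = -272*42 - 1 = -11424 - 1 = -11425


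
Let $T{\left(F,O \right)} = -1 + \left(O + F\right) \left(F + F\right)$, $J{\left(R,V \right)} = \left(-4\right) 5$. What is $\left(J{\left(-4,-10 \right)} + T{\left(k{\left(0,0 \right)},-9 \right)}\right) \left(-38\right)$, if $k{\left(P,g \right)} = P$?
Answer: $798$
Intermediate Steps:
$J{\left(R,V \right)} = -20$
$T{\left(F,O \right)} = -1 + 2 F \left(F + O\right)$ ($T{\left(F,O \right)} = -1 + \left(F + O\right) 2 F = -1 + 2 F \left(F + O\right)$)
$\left(J{\left(-4,-10 \right)} + T{\left(k{\left(0,0 \right)},-9 \right)}\right) \left(-38\right) = \left(-20 + \left(-1 + 2 \cdot 0^{2} + 2 \cdot 0 \left(-9\right)\right)\right) \left(-38\right) = \left(-20 + \left(-1 + 2 \cdot 0 + 0\right)\right) \left(-38\right) = \left(-20 + \left(-1 + 0 + 0\right)\right) \left(-38\right) = \left(-20 - 1\right) \left(-38\right) = \left(-21\right) \left(-38\right) = 798$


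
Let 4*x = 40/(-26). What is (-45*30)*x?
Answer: 6750/13 ≈ 519.23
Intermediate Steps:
x = -5/13 (x = (40/(-26))/4 = (40*(-1/26))/4 = (¼)*(-20/13) = -5/13 ≈ -0.38462)
(-45*30)*x = -45*30*(-5/13) = -1350*(-5/13) = 6750/13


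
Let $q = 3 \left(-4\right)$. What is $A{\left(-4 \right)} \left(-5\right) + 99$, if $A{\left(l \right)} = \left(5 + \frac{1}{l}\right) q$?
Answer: $384$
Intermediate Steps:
$q = -12$
$A{\left(l \right)} = -60 - \frac{12}{l}$ ($A{\left(l \right)} = \left(5 + \frac{1}{l}\right) \left(-12\right) = -60 - \frac{12}{l}$)
$A{\left(-4 \right)} \left(-5\right) + 99 = \left(-60 - \frac{12}{-4}\right) \left(-5\right) + 99 = \left(-60 - -3\right) \left(-5\right) + 99 = \left(-60 + 3\right) \left(-5\right) + 99 = \left(-57\right) \left(-5\right) + 99 = 285 + 99 = 384$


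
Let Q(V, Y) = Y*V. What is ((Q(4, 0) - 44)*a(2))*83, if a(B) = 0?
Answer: 0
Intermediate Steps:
Q(V, Y) = V*Y
((Q(4, 0) - 44)*a(2))*83 = ((4*0 - 44)*0)*83 = ((0 - 44)*0)*83 = -44*0*83 = 0*83 = 0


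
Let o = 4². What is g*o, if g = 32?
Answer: 512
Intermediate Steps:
o = 16
g*o = 32*16 = 512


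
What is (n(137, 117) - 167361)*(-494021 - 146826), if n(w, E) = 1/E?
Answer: 12548576346892/117 ≈ 1.0725e+11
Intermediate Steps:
(n(137, 117) - 167361)*(-494021 - 146826) = (1/117 - 167361)*(-494021 - 146826) = (1/117 - 167361)*(-640847) = -19581236/117*(-640847) = 12548576346892/117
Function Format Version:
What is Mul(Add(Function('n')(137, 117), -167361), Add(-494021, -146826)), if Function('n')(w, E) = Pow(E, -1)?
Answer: Rational(12548576346892, 117) ≈ 1.0725e+11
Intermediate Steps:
Mul(Add(Function('n')(137, 117), -167361), Add(-494021, -146826)) = Mul(Add(Pow(117, -1), -167361), Add(-494021, -146826)) = Mul(Add(Rational(1, 117), -167361), -640847) = Mul(Rational(-19581236, 117), -640847) = Rational(12548576346892, 117)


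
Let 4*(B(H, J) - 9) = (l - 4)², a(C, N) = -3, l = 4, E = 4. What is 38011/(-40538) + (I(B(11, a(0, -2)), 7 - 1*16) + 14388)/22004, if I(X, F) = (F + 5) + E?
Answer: -63283325/222999538 ≈ -0.28378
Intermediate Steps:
B(H, J) = 9 (B(H, J) = 9 + (4 - 4)²/4 = 9 + (¼)*0² = 9 + (¼)*0 = 9 + 0 = 9)
I(X, F) = 9 + F (I(X, F) = (F + 5) + 4 = (5 + F) + 4 = 9 + F)
38011/(-40538) + (I(B(11, a(0, -2)), 7 - 1*16) + 14388)/22004 = 38011/(-40538) + ((9 + (7 - 1*16)) + 14388)/22004 = 38011*(-1/40538) + ((9 + (7 - 16)) + 14388)*(1/22004) = -38011/40538 + ((9 - 9) + 14388)*(1/22004) = -38011/40538 + (0 + 14388)*(1/22004) = -38011/40538 + 14388*(1/22004) = -38011/40538 + 3597/5501 = -63283325/222999538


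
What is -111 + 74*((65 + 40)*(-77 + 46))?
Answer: -240981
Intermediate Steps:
-111 + 74*((65 + 40)*(-77 + 46)) = -111 + 74*(105*(-31)) = -111 + 74*(-3255) = -111 - 240870 = -240981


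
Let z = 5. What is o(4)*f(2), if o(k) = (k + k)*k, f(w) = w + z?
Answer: 224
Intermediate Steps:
f(w) = 5 + w (f(w) = w + 5 = 5 + w)
o(k) = 2*k² (o(k) = (2*k)*k = 2*k²)
o(4)*f(2) = (2*4²)*(5 + 2) = (2*16)*7 = 32*7 = 224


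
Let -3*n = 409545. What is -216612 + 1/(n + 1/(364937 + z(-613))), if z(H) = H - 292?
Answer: -10764712798857180/49695828479 ≈ -2.1661e+5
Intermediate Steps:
z(H) = -292 + H
n = -136515 (n = -1/3*409545 = -136515)
-216612 + 1/(n + 1/(364937 + z(-613))) = -216612 + 1/(-136515 + 1/(364937 + (-292 - 613))) = -216612 + 1/(-136515 + 1/(364937 - 905)) = -216612 + 1/(-136515 + 1/364032) = -216612 + 1/(-49695828479/364032) = -216612 - 364032/49695828479 = -10764712798857180/49695828479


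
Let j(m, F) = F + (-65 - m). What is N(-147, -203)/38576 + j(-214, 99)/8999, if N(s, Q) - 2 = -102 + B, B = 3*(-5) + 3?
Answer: 534935/21696589 ≈ 0.024655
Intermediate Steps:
B = -12 (B = -15 + 3 = -12)
j(m, F) = -65 + F - m
N(s, Q) = -112 (N(s, Q) = 2 + (-102 - 12) = 2 - 114 = -112)
N(-147, -203)/38576 + j(-214, 99)/8999 = -112/38576 + (-65 + 99 - 1*(-214))/8999 = -112*1/38576 + (-65 + 99 + 214)*(1/8999) = -7/2411 + 248*(1/8999) = -7/2411 + 248/8999 = 534935/21696589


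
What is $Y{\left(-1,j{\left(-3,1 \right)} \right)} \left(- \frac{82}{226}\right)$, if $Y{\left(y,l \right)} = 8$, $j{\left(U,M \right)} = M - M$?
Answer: $- \frac{328}{113} \approx -2.9027$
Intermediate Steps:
$j{\left(U,M \right)} = 0$
$Y{\left(-1,j{\left(-3,1 \right)} \right)} \left(- \frac{82}{226}\right) = 8 \left(- \frac{82}{226}\right) = 8 \left(\left(-82\right) \frac{1}{226}\right) = 8 \left(- \frac{41}{113}\right) = - \frac{328}{113}$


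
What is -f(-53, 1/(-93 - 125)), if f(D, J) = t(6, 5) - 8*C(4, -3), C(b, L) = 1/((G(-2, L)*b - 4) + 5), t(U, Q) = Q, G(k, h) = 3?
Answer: -57/13 ≈ -4.3846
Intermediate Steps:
C(b, L) = 1/(1 + 3*b) (C(b, L) = 1/((3*b - 4) + 5) = 1/((-4 + 3*b) + 5) = 1/(1 + 3*b))
f(D, J) = 57/13 (f(D, J) = 5 - 8/(1 + 3*4) = 5 - 8/(1 + 12) = 5 - 8/13 = 57/13)
-f(-53, 1/(-93 - 125)) = -1*57/13 = -57/13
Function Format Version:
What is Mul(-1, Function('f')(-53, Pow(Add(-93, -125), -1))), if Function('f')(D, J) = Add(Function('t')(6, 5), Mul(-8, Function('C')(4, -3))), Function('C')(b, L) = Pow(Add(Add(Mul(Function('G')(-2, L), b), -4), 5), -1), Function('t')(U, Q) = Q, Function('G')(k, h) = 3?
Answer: Rational(-57, 13) ≈ -4.3846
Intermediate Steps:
Function('C')(b, L) = Pow(Add(1, Mul(3, b)), -1) (Function('C')(b, L) = Pow(Add(Add(Mul(3, b), -4), 5), -1) = Pow(Add(Add(-4, Mul(3, b)), 5), -1) = Pow(Add(1, Mul(3, b)), -1))
Function('f')(D, J) = Rational(57, 13) (Function('f')(D, J) = Add(5, Mul(-8, Pow(Add(1, Mul(3, 4)), -1))) = Add(5, Mul(-8, Pow(Add(1, 12), -1))) = Add(5, Mul(-8, Pow(13, -1))) = Add(5, Mul(-8, Rational(1, 13))) = Add(5, Rational(-8, 13)) = Rational(57, 13))
Mul(-1, Function('f')(-53, Pow(Add(-93, -125), -1))) = Mul(-1, Rational(57, 13)) = Rational(-57, 13)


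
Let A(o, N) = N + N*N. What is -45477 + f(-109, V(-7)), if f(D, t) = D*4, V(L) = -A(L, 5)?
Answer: -45913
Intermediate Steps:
A(o, N) = N + N²
V(L) = -30 (V(L) = -5*(1 + 5) = -5*6 = -1*30 = -30)
f(D, t) = 4*D
-45477 + f(-109, V(-7)) = -45477 + 4*(-109) = -45477 - 436 = -45913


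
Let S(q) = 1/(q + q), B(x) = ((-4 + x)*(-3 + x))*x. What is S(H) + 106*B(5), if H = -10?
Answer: 21199/20 ≈ 1059.9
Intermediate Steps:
B(x) = x*(-4 + x)*(-3 + x)
S(q) = 1/(2*q)
S(H) + 106*B(5) = (1/2)/(-10) + 106*(5*(12 + 5**2 - 7*5)) = (1/2)*(-1/10) + 106*(5*(12 + 25 - 35)) = -1/20 + 106*(5*2) = -1/20 + 106*10 = -1/20 + 1060 = 21199/20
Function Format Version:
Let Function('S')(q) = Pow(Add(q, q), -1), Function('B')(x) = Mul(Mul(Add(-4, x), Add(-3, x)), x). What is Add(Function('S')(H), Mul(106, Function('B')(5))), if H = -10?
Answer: Rational(21199, 20) ≈ 1059.9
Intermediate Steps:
Function('B')(x) = Mul(x, Add(-4, x), Add(-3, x))
Function('S')(q) = Mul(Rational(1, 2), Pow(q, -1)) (Function('S')(q) = Pow(Mul(2, q), -1) = Mul(Rational(1, 2), Pow(q, -1)))
Add(Function('S')(H), Mul(106, Function('B')(5))) = Add(Mul(Rational(1, 2), Pow(-10, -1)), Mul(106, Mul(5, Add(12, Pow(5, 2), Mul(-7, 5))))) = Add(Mul(Rational(1, 2), Rational(-1, 10)), Mul(106, Mul(5, Add(12, 25, -35)))) = Add(Rational(-1, 20), Mul(106, Mul(5, 2))) = Add(Rational(-1, 20), Mul(106, 10)) = Add(Rational(-1, 20), 1060) = Rational(21199, 20)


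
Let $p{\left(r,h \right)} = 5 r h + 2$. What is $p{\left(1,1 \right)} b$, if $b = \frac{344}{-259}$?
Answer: $- \frac{344}{37} \approx -9.2973$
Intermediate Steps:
$b = - \frac{344}{259}$ ($b = 344 \left(- \frac{1}{259}\right) = - \frac{344}{259} \approx -1.3282$)
$p{\left(r,h \right)} = 2 + 5 h r$ ($p{\left(r,h \right)} = 5 h r + 2 = 2 + 5 h r$)
$p{\left(1,1 \right)} b = \left(2 + 5 \cdot 1 \cdot 1\right) \left(- \frac{344}{259}\right) = \left(2 + 5\right) \left(- \frac{344}{259}\right) = 7 \left(- \frac{344}{259}\right) = - \frac{344}{37}$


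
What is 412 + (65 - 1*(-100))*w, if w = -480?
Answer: -78788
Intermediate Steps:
412 + (65 - 1*(-100))*w = 412 + (65 - 1*(-100))*(-480) = 412 + (65 + 100)*(-480) = 412 + 165*(-480) = 412 - 79200 = -78788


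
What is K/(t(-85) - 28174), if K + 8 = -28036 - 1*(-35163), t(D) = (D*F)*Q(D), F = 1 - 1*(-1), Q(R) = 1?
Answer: -2373/9448 ≈ -0.25116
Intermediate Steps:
F = 2 (F = 1 + 1 = 2)
t(D) = 2*D (t(D) = (D*2)*1 = (2*D)*1 = 2*D)
K = 7119 (K = -8 + (-28036 - 1*(-35163)) = -8 + (-28036 + 35163) = -8 + 7127 = 7119)
K/(t(-85) - 28174) = 7119/(2*(-85) - 28174) = 7119/(-170 - 28174) = 7119/(-28344) = 7119*(-1/28344) = -2373/9448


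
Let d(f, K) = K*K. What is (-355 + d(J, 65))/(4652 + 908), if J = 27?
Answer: 387/556 ≈ 0.69604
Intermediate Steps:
d(f, K) = K**2
(-355 + d(J, 65))/(4652 + 908) = (-355 + 65**2)/(4652 + 908) = (-355 + 4225)/5560 = 3870*(1/5560) = 387/556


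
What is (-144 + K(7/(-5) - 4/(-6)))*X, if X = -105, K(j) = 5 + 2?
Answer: 14385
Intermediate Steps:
K(j) = 7
(-144 + K(7/(-5) - 4/(-6)))*X = (-144 + 7)*(-105) = -137*(-105) = 14385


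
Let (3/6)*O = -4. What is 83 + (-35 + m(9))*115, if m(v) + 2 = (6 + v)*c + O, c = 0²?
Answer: -5092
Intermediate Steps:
O = -8 (O = 2*(-4) = -8)
c = 0
m(v) = -10 (m(v) = -2 + ((6 + v)*0 - 8) = -2 + (0 - 8) = -2 - 8 = -10)
83 + (-35 + m(9))*115 = 83 + (-35 - 10)*115 = 83 - 45*115 = 83 - 5175 = -5092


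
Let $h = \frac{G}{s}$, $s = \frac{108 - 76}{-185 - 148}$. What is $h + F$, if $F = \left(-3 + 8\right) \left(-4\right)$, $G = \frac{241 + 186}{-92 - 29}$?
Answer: $\frac{64751}{3872} \approx 16.723$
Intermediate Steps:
$s = - \frac{32}{333}$ ($s = \frac{32}{-333} = 32 \left(- \frac{1}{333}\right) = - \frac{32}{333} \approx -0.096096$)
$G = - \frac{427}{121}$ ($G = \frac{427}{-121} = 427 \left(- \frac{1}{121}\right) = - \frac{427}{121} \approx -3.5289$)
$F = -20$ ($F = 5 \left(-4\right) = -20$)
$h = \frac{142191}{3872}$ ($h = - \frac{427}{121 \left(- \frac{32}{333}\right)} = \left(- \frac{427}{121}\right) \left(- \frac{333}{32}\right) = \frac{142191}{3872} \approx 36.723$)
$h + F = \frac{142191}{3872} - 20 = \frac{64751}{3872}$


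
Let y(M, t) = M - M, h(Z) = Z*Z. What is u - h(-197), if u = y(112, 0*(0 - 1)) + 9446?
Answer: -29363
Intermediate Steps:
h(Z) = Z**2
y(M, t) = 0
u = 9446 (u = 0 + 9446 = 9446)
u - h(-197) = 9446 - 1*(-197)**2 = 9446 - 1*38809 = 9446 - 38809 = -29363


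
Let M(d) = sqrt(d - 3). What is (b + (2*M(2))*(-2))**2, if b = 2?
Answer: -12 - 16*I ≈ -12.0 - 16.0*I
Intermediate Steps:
M(d) = sqrt(-3 + d)
(b + (2*M(2))*(-2))**2 = (2 + (2*sqrt(-3 + 2))*(-2))**2 = (2 + (2*sqrt(-1))*(-2))**2 = (2 + (2*I)*(-2))**2 = (2 - 4*I)**2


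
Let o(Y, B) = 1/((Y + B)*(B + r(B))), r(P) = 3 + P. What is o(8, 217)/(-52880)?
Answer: -1/5199426000 ≈ -1.9233e-10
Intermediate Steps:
o(Y, B) = 1/((3 + 2*B)*(B + Y)) (o(Y, B) = 1/((Y + B)*(B + (3 + B))) = 1/((B + Y)*(3 + 2*B)) = 1/((3 + 2*B)*(B + Y)))
o(8, 217)/(-52880) = 1/((217**2 + 217*8 + 217*(3 + 217) + 8*(3 + 217))*(-52880)) = -1/52880/(47089 + 1736 + 217*220 + 8*220) = -1/52880/(47089 + 1736 + 47740 + 1760) = -1/52880/98325 = (1/98325)*(-1/52880) = -1/5199426000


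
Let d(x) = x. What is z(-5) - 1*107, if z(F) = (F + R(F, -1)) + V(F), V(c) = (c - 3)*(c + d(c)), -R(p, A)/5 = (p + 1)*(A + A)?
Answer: -72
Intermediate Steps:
R(p, A) = -10*A*(1 + p) (R(p, A) = -5*(p + 1)*(A + A) = -5*(1 + p)*2*A = -10*A*(1 + p))
V(c) = 2*c*(-3 + c) (V(c) = (c - 3)*(c + c) = (-3 + c)*(2*c) = 2*c*(-3 + c))
z(F) = 10 + 11*F + 2*F*(-3 + F) (z(F) = (F - 10*(-1)*(1 + F)) + 2*F*(-3 + F) = (F + (10 + 10*F)) + 2*F*(-3 + F) = (10 + 11*F) + 2*F*(-3 + F) = 10 + 11*F + 2*F*(-3 + F))
z(-5) - 1*107 = (10 + 2*(-5)² + 5*(-5)) - 1*107 = (10 + 2*25 - 25) - 107 = (10 + 50 - 25) - 107 = 35 - 107 = -72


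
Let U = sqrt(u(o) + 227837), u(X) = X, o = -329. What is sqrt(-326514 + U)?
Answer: sqrt(-326514 + 2*sqrt(56877)) ≈ 571.0*I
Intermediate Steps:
U = 2*sqrt(56877) (U = sqrt(-329 + 227837) = sqrt(227508) = 2*sqrt(56877) ≈ 476.98)
sqrt(-326514 + U) = sqrt(-326514 + 2*sqrt(56877))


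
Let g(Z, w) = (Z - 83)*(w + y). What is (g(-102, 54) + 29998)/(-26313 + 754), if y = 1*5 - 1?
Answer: -19268/25559 ≈ -0.75386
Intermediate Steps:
y = 4 (y = 5 - 1 = 4)
g(Z, w) = (-83 + Z)*(4 + w) (g(Z, w) = (Z - 83)*(w + 4) = (-83 + Z)*(4 + w))
(g(-102, 54) + 29998)/(-26313 + 754) = ((-332 - 83*54 + 4*(-102) - 102*54) + 29998)/(-26313 + 754) = ((-332 - 4482 - 408 - 5508) + 29998)/(-25559) = (-10730 + 29998)*(-1/25559) = 19268*(-1/25559) = -19268/25559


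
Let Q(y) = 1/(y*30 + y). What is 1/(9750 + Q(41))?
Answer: 1271/12392251 ≈ 0.00010256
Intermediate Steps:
Q(y) = 1/(31*y) (Q(y) = 1/(30*y + y) = 1/(31*y))
1/(9750 + Q(41)) = 1/(9750 + (1/31)/41) = 1/(9750 + (1/31)*(1/41)) = 1/(9750 + 1/1271) = 1/(12392251/1271) = 1271/12392251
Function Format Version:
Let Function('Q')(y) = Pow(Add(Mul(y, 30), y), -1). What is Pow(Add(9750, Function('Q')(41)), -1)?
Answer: Rational(1271, 12392251) ≈ 0.00010256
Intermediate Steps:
Function('Q')(y) = Mul(Rational(1, 31), Pow(y, -1)) (Function('Q')(y) = Pow(Add(Mul(30, y), y), -1) = Pow(Mul(31, y), -1) = Mul(Rational(1, 31), Pow(y, -1)))
Pow(Add(9750, Function('Q')(41)), -1) = Pow(Add(9750, Mul(Rational(1, 31), Pow(41, -1))), -1) = Pow(Add(9750, Mul(Rational(1, 31), Rational(1, 41))), -1) = Pow(Add(9750, Rational(1, 1271)), -1) = Pow(Rational(12392251, 1271), -1) = Rational(1271, 12392251)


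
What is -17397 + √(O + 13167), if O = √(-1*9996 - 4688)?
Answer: -17397 + √(13167 + 2*I*√3671) ≈ -17282.0 + 0.52801*I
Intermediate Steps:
O = 2*I*√3671 (O = √(-9996 - 4688) = √(-14684) = 2*I*√3671 ≈ 121.18*I)
-17397 + √(O + 13167) = -17397 + √(2*I*√3671 + 13167) = -17397 + √(13167 + 2*I*√3671)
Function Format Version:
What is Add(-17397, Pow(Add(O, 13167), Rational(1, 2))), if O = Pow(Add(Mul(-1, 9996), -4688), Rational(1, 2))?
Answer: Add(-17397, Pow(Add(13167, Mul(2, I, Pow(3671, Rational(1, 2)))), Rational(1, 2))) ≈ Add(-17282., Mul(0.52801, I))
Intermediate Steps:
O = Mul(2, I, Pow(3671, Rational(1, 2))) (O = Pow(Add(-9996, -4688), Rational(1, 2)) = Pow(-14684, Rational(1, 2)) = Mul(2, I, Pow(3671, Rational(1, 2))) ≈ Mul(121.18, I))
Add(-17397, Pow(Add(O, 13167), Rational(1, 2))) = Add(-17397, Pow(Add(Mul(2, I, Pow(3671, Rational(1, 2))), 13167), Rational(1, 2))) = Add(-17397, Pow(Add(13167, Mul(2, I, Pow(3671, Rational(1, 2)))), Rational(1, 2)))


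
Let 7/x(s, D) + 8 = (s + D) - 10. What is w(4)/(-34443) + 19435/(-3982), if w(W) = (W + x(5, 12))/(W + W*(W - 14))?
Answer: -4016400221/822912156 ≈ -4.8807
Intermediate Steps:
x(s, D) = 7/(-18 + D + s) (x(s, D) = 7/(-8 + ((s + D) - 10)) = 7/(-8 + ((D + s) - 10)) = 7/(-8 + (-10 + D + s)) = 7/(-18 + D + s))
w(W) = (-7 + W)/(W + W*(-14 + W)) (w(W) = (W + 7/(-18 + 12 + 5))/(W + W*(W - 14)) = (W + 7/(-1))/(W + W*(-14 + W)) = (W + 7*(-1))/(W + W*(-14 + W)) = (W - 7)/(W + W*(-14 + W)) = (-7 + W)/(W + W*(-14 + W)))
w(4)/(-34443) + 19435/(-3982) = ((-7 + 4)/(4*(-13 + 4)))/(-34443) + 19435/(-3982) = ((¼)*(-3)/(-9))*(-1/34443) + 19435*(-1/3982) = ((¼)*(-⅑)*(-3))*(-1/34443) - 19435/3982 = (1/12)*(-1/34443) - 19435/3982 = -1/413316 - 19435/3982 = -4016400221/822912156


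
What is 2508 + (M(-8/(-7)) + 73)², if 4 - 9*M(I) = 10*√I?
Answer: 1493761/189 - 26440*√14/567 ≈ 7729.0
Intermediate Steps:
M(I) = 4/9 - 10*√I/9
2508 + (M(-8/(-7)) + 73)² = 2508 + ((4/9 - 10*2*√2*√(-1/(-7))/9) + 73)² = 2508 + ((4/9 - 10*2*√14/7/9) + 73)² = 2508 + ((4/9 - 20*√14/63) + 73)² = 2508 + (661/9 - 20*√14/63)²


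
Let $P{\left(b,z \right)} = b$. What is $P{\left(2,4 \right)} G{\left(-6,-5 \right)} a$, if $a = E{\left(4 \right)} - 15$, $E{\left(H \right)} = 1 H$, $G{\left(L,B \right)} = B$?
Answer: $110$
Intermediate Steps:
$E{\left(H \right)} = H$
$a = -11$ ($a = 4 - 15 = -11$)
$P{\left(2,4 \right)} G{\left(-6,-5 \right)} a = 2 \left(-5\right) \left(-11\right) = \left(-10\right) \left(-11\right) = 110$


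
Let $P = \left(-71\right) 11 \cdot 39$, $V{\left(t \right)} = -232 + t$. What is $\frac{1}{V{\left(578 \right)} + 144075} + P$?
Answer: $- \frac{4398919238}{144421} \approx -30459.0$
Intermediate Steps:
$P = -30459$ ($P = \left(-781\right) 39 = -30459$)
$\frac{1}{V{\left(578 \right)} + 144075} + P = \frac{1}{\left(-232 + 578\right) + 144075} - 30459 = \frac{1}{346 + 144075} - 30459 = \frac{1}{144421} - 30459 = - \frac{4398919238}{144421}$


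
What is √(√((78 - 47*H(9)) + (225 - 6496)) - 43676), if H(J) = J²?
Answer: 2*√(-10919 + 25*I) ≈ 0.23925 + 208.99*I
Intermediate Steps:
√(√((78 - 47*H(9)) + (225 - 6496)) - 43676) = √(√((78 - 47*9²) + (225 - 6496)) - 43676) = √(√((78 - 47*81) - 6271) - 43676) = √(√((78 - 3807) - 6271) - 43676) = √(√(-3729 - 6271) - 43676) = √(√(-10000) - 43676) = √(100*I - 43676) = √(-43676 + 100*I)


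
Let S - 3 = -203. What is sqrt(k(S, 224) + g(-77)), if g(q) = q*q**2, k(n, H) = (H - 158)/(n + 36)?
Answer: I*sqrt(3069730598)/82 ≈ 675.67*I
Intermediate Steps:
S = -200 (S = 3 - 203 = -200)
k(n, H) = (-158 + H)/(36 + n)
g(q) = q**3
sqrt(k(S, 224) + g(-77)) = sqrt((-158 + 224)/(36 - 200) + (-77)**3) = sqrt(66/(-164) - 456533) = sqrt(-1/164*66 - 456533) = sqrt(-33/82 - 456533) = sqrt(-37435739/82) = I*sqrt(3069730598)/82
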